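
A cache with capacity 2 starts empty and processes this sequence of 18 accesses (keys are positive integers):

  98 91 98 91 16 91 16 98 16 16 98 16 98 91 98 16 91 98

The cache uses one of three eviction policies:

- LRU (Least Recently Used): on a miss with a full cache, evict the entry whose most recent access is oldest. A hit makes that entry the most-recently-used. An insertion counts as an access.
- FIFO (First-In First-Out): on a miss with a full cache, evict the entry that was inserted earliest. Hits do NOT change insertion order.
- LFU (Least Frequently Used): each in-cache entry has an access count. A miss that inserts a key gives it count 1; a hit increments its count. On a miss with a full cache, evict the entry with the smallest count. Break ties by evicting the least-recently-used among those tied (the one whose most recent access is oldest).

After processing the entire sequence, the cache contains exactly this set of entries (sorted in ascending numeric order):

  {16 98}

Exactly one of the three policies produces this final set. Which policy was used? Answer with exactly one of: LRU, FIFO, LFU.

Answer: FIFO

Derivation:
Simulating under each policy and comparing final sets:
  LRU: final set = {91 98} -> differs
  FIFO: final set = {16 98} -> MATCHES target
  LFU: final set = {91 98} -> differs
Only FIFO produces the target set.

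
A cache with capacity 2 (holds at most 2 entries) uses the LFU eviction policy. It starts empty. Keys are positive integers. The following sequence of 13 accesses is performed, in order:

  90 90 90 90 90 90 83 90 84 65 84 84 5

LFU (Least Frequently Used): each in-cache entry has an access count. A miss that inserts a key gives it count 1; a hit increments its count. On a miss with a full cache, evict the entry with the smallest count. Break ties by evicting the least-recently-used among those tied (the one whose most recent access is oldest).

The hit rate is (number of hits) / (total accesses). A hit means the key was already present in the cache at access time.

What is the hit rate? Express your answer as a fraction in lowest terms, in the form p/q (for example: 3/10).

Answer: 7/13

Derivation:
LFU simulation (capacity=2):
  1. access 90: MISS. Cache: [90(c=1)]
  2. access 90: HIT, count now 2. Cache: [90(c=2)]
  3. access 90: HIT, count now 3. Cache: [90(c=3)]
  4. access 90: HIT, count now 4. Cache: [90(c=4)]
  5. access 90: HIT, count now 5. Cache: [90(c=5)]
  6. access 90: HIT, count now 6. Cache: [90(c=6)]
  7. access 83: MISS. Cache: [83(c=1) 90(c=6)]
  8. access 90: HIT, count now 7. Cache: [83(c=1) 90(c=7)]
  9. access 84: MISS, evict 83(c=1). Cache: [84(c=1) 90(c=7)]
  10. access 65: MISS, evict 84(c=1). Cache: [65(c=1) 90(c=7)]
  11. access 84: MISS, evict 65(c=1). Cache: [84(c=1) 90(c=7)]
  12. access 84: HIT, count now 2. Cache: [84(c=2) 90(c=7)]
  13. access 5: MISS, evict 84(c=2). Cache: [5(c=1) 90(c=7)]
Total: 7 hits, 6 misses, 4 evictions

Hit rate = 7/13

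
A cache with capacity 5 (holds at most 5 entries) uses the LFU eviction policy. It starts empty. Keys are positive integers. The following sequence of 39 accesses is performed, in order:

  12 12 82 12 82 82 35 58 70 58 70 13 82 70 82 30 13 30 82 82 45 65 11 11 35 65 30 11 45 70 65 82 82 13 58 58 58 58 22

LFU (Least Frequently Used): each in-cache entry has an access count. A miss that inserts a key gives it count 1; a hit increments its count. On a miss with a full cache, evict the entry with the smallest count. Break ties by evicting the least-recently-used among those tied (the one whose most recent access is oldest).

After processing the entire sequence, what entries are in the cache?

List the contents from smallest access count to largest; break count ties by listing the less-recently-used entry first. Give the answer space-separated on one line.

LFU simulation (capacity=5):
  1. access 12: MISS. Cache: [12(c=1)]
  2. access 12: HIT, count now 2. Cache: [12(c=2)]
  3. access 82: MISS. Cache: [82(c=1) 12(c=2)]
  4. access 12: HIT, count now 3. Cache: [82(c=1) 12(c=3)]
  5. access 82: HIT, count now 2. Cache: [82(c=2) 12(c=3)]
  6. access 82: HIT, count now 3. Cache: [12(c=3) 82(c=3)]
  7. access 35: MISS. Cache: [35(c=1) 12(c=3) 82(c=3)]
  8. access 58: MISS. Cache: [35(c=1) 58(c=1) 12(c=3) 82(c=3)]
  9. access 70: MISS. Cache: [35(c=1) 58(c=1) 70(c=1) 12(c=3) 82(c=3)]
  10. access 58: HIT, count now 2. Cache: [35(c=1) 70(c=1) 58(c=2) 12(c=3) 82(c=3)]
  11. access 70: HIT, count now 2. Cache: [35(c=1) 58(c=2) 70(c=2) 12(c=3) 82(c=3)]
  12. access 13: MISS, evict 35(c=1). Cache: [13(c=1) 58(c=2) 70(c=2) 12(c=3) 82(c=3)]
  13. access 82: HIT, count now 4. Cache: [13(c=1) 58(c=2) 70(c=2) 12(c=3) 82(c=4)]
  14. access 70: HIT, count now 3. Cache: [13(c=1) 58(c=2) 12(c=3) 70(c=3) 82(c=4)]
  15. access 82: HIT, count now 5. Cache: [13(c=1) 58(c=2) 12(c=3) 70(c=3) 82(c=5)]
  16. access 30: MISS, evict 13(c=1). Cache: [30(c=1) 58(c=2) 12(c=3) 70(c=3) 82(c=5)]
  17. access 13: MISS, evict 30(c=1). Cache: [13(c=1) 58(c=2) 12(c=3) 70(c=3) 82(c=5)]
  18. access 30: MISS, evict 13(c=1). Cache: [30(c=1) 58(c=2) 12(c=3) 70(c=3) 82(c=5)]
  19. access 82: HIT, count now 6. Cache: [30(c=1) 58(c=2) 12(c=3) 70(c=3) 82(c=6)]
  20. access 82: HIT, count now 7. Cache: [30(c=1) 58(c=2) 12(c=3) 70(c=3) 82(c=7)]
  21. access 45: MISS, evict 30(c=1). Cache: [45(c=1) 58(c=2) 12(c=3) 70(c=3) 82(c=7)]
  22. access 65: MISS, evict 45(c=1). Cache: [65(c=1) 58(c=2) 12(c=3) 70(c=3) 82(c=7)]
  23. access 11: MISS, evict 65(c=1). Cache: [11(c=1) 58(c=2) 12(c=3) 70(c=3) 82(c=7)]
  24. access 11: HIT, count now 2. Cache: [58(c=2) 11(c=2) 12(c=3) 70(c=3) 82(c=7)]
  25. access 35: MISS, evict 58(c=2). Cache: [35(c=1) 11(c=2) 12(c=3) 70(c=3) 82(c=7)]
  26. access 65: MISS, evict 35(c=1). Cache: [65(c=1) 11(c=2) 12(c=3) 70(c=3) 82(c=7)]
  27. access 30: MISS, evict 65(c=1). Cache: [30(c=1) 11(c=2) 12(c=3) 70(c=3) 82(c=7)]
  28. access 11: HIT, count now 3. Cache: [30(c=1) 12(c=3) 70(c=3) 11(c=3) 82(c=7)]
  29. access 45: MISS, evict 30(c=1). Cache: [45(c=1) 12(c=3) 70(c=3) 11(c=3) 82(c=7)]
  30. access 70: HIT, count now 4. Cache: [45(c=1) 12(c=3) 11(c=3) 70(c=4) 82(c=7)]
  31. access 65: MISS, evict 45(c=1). Cache: [65(c=1) 12(c=3) 11(c=3) 70(c=4) 82(c=7)]
  32. access 82: HIT, count now 8. Cache: [65(c=1) 12(c=3) 11(c=3) 70(c=4) 82(c=8)]
  33. access 82: HIT, count now 9. Cache: [65(c=1) 12(c=3) 11(c=3) 70(c=4) 82(c=9)]
  34. access 13: MISS, evict 65(c=1). Cache: [13(c=1) 12(c=3) 11(c=3) 70(c=4) 82(c=9)]
  35. access 58: MISS, evict 13(c=1). Cache: [58(c=1) 12(c=3) 11(c=3) 70(c=4) 82(c=9)]
  36. access 58: HIT, count now 2. Cache: [58(c=2) 12(c=3) 11(c=3) 70(c=4) 82(c=9)]
  37. access 58: HIT, count now 3. Cache: [12(c=3) 11(c=3) 58(c=3) 70(c=4) 82(c=9)]
  38. access 58: HIT, count now 4. Cache: [12(c=3) 11(c=3) 70(c=4) 58(c=4) 82(c=9)]
  39. access 22: MISS, evict 12(c=3). Cache: [22(c=1) 11(c=3) 70(c=4) 58(c=4) 82(c=9)]
Total: 19 hits, 20 misses, 15 evictions

Answer: 22 11 70 58 82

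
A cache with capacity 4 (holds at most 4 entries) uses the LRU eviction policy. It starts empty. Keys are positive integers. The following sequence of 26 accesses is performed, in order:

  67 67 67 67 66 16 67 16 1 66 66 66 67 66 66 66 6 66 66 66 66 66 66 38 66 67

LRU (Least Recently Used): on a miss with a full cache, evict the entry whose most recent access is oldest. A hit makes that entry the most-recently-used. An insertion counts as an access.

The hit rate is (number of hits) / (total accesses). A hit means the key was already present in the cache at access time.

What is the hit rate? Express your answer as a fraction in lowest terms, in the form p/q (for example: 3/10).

Answer: 10/13

Derivation:
LRU simulation (capacity=4):
  1. access 67: MISS. Cache (LRU->MRU): [67]
  2. access 67: HIT. Cache (LRU->MRU): [67]
  3. access 67: HIT. Cache (LRU->MRU): [67]
  4. access 67: HIT. Cache (LRU->MRU): [67]
  5. access 66: MISS. Cache (LRU->MRU): [67 66]
  6. access 16: MISS. Cache (LRU->MRU): [67 66 16]
  7. access 67: HIT. Cache (LRU->MRU): [66 16 67]
  8. access 16: HIT. Cache (LRU->MRU): [66 67 16]
  9. access 1: MISS. Cache (LRU->MRU): [66 67 16 1]
  10. access 66: HIT. Cache (LRU->MRU): [67 16 1 66]
  11. access 66: HIT. Cache (LRU->MRU): [67 16 1 66]
  12. access 66: HIT. Cache (LRU->MRU): [67 16 1 66]
  13. access 67: HIT. Cache (LRU->MRU): [16 1 66 67]
  14. access 66: HIT. Cache (LRU->MRU): [16 1 67 66]
  15. access 66: HIT. Cache (LRU->MRU): [16 1 67 66]
  16. access 66: HIT. Cache (LRU->MRU): [16 1 67 66]
  17. access 6: MISS, evict 16. Cache (LRU->MRU): [1 67 66 6]
  18. access 66: HIT. Cache (LRU->MRU): [1 67 6 66]
  19. access 66: HIT. Cache (LRU->MRU): [1 67 6 66]
  20. access 66: HIT. Cache (LRU->MRU): [1 67 6 66]
  21. access 66: HIT. Cache (LRU->MRU): [1 67 6 66]
  22. access 66: HIT. Cache (LRU->MRU): [1 67 6 66]
  23. access 66: HIT. Cache (LRU->MRU): [1 67 6 66]
  24. access 38: MISS, evict 1. Cache (LRU->MRU): [67 6 66 38]
  25. access 66: HIT. Cache (LRU->MRU): [67 6 38 66]
  26. access 67: HIT. Cache (LRU->MRU): [6 38 66 67]
Total: 20 hits, 6 misses, 2 evictions

Hit rate = 20/26 = 10/13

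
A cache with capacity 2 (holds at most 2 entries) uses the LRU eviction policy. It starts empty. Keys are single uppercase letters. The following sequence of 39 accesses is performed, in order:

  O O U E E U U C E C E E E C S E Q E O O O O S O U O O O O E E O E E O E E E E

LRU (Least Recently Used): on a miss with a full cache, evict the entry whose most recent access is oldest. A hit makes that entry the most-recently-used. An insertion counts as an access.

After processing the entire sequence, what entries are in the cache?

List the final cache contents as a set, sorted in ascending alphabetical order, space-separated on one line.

LRU simulation (capacity=2):
  1. access O: MISS. Cache (LRU->MRU): [O]
  2. access O: HIT. Cache (LRU->MRU): [O]
  3. access U: MISS. Cache (LRU->MRU): [O U]
  4. access E: MISS, evict O. Cache (LRU->MRU): [U E]
  5. access E: HIT. Cache (LRU->MRU): [U E]
  6. access U: HIT. Cache (LRU->MRU): [E U]
  7. access U: HIT. Cache (LRU->MRU): [E U]
  8. access C: MISS, evict E. Cache (LRU->MRU): [U C]
  9. access E: MISS, evict U. Cache (LRU->MRU): [C E]
  10. access C: HIT. Cache (LRU->MRU): [E C]
  11. access E: HIT. Cache (LRU->MRU): [C E]
  12. access E: HIT. Cache (LRU->MRU): [C E]
  13. access E: HIT. Cache (LRU->MRU): [C E]
  14. access C: HIT. Cache (LRU->MRU): [E C]
  15. access S: MISS, evict E. Cache (LRU->MRU): [C S]
  16. access E: MISS, evict C. Cache (LRU->MRU): [S E]
  17. access Q: MISS, evict S. Cache (LRU->MRU): [E Q]
  18. access E: HIT. Cache (LRU->MRU): [Q E]
  19. access O: MISS, evict Q. Cache (LRU->MRU): [E O]
  20. access O: HIT. Cache (LRU->MRU): [E O]
  21. access O: HIT. Cache (LRU->MRU): [E O]
  22. access O: HIT. Cache (LRU->MRU): [E O]
  23. access S: MISS, evict E. Cache (LRU->MRU): [O S]
  24. access O: HIT. Cache (LRU->MRU): [S O]
  25. access U: MISS, evict S. Cache (LRU->MRU): [O U]
  26. access O: HIT. Cache (LRU->MRU): [U O]
  27. access O: HIT. Cache (LRU->MRU): [U O]
  28. access O: HIT. Cache (LRU->MRU): [U O]
  29. access O: HIT. Cache (LRU->MRU): [U O]
  30. access E: MISS, evict U. Cache (LRU->MRU): [O E]
  31. access E: HIT. Cache (LRU->MRU): [O E]
  32. access O: HIT. Cache (LRU->MRU): [E O]
  33. access E: HIT. Cache (LRU->MRU): [O E]
  34. access E: HIT. Cache (LRU->MRU): [O E]
  35. access O: HIT. Cache (LRU->MRU): [E O]
  36. access E: HIT. Cache (LRU->MRU): [O E]
  37. access E: HIT. Cache (LRU->MRU): [O E]
  38. access E: HIT. Cache (LRU->MRU): [O E]
  39. access E: HIT. Cache (LRU->MRU): [O E]
Total: 27 hits, 12 misses, 10 evictions

Answer: E O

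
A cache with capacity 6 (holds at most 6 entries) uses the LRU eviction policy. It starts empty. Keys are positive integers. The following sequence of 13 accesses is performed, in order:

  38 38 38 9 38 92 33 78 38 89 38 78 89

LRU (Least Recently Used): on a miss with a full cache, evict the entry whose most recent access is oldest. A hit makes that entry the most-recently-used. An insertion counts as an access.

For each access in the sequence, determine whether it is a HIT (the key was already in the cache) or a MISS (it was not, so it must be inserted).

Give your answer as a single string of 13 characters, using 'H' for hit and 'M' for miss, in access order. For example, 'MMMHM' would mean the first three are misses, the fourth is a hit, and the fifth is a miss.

Answer: MHHMHMMMHMHHH

Derivation:
LRU simulation (capacity=6):
  1. access 38: MISS. Cache (LRU->MRU): [38]
  2. access 38: HIT. Cache (LRU->MRU): [38]
  3. access 38: HIT. Cache (LRU->MRU): [38]
  4. access 9: MISS. Cache (LRU->MRU): [38 9]
  5. access 38: HIT. Cache (LRU->MRU): [9 38]
  6. access 92: MISS. Cache (LRU->MRU): [9 38 92]
  7. access 33: MISS. Cache (LRU->MRU): [9 38 92 33]
  8. access 78: MISS. Cache (LRU->MRU): [9 38 92 33 78]
  9. access 38: HIT. Cache (LRU->MRU): [9 92 33 78 38]
  10. access 89: MISS. Cache (LRU->MRU): [9 92 33 78 38 89]
  11. access 38: HIT. Cache (LRU->MRU): [9 92 33 78 89 38]
  12. access 78: HIT. Cache (LRU->MRU): [9 92 33 89 38 78]
  13. access 89: HIT. Cache (LRU->MRU): [9 92 33 38 78 89]
Total: 7 hits, 6 misses, 0 evictions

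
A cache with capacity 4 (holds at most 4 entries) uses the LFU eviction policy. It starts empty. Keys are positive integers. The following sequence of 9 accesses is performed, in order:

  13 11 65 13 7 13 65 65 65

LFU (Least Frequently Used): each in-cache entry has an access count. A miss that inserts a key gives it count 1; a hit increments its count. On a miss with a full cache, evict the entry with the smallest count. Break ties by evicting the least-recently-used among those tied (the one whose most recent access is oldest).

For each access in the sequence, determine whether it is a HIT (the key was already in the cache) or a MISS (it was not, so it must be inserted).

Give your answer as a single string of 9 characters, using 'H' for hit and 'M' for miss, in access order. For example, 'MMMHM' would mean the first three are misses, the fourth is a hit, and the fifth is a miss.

Answer: MMMHMHHHH

Derivation:
LFU simulation (capacity=4):
  1. access 13: MISS. Cache: [13(c=1)]
  2. access 11: MISS. Cache: [13(c=1) 11(c=1)]
  3. access 65: MISS. Cache: [13(c=1) 11(c=1) 65(c=1)]
  4. access 13: HIT, count now 2. Cache: [11(c=1) 65(c=1) 13(c=2)]
  5. access 7: MISS. Cache: [11(c=1) 65(c=1) 7(c=1) 13(c=2)]
  6. access 13: HIT, count now 3. Cache: [11(c=1) 65(c=1) 7(c=1) 13(c=3)]
  7. access 65: HIT, count now 2. Cache: [11(c=1) 7(c=1) 65(c=2) 13(c=3)]
  8. access 65: HIT, count now 3. Cache: [11(c=1) 7(c=1) 13(c=3) 65(c=3)]
  9. access 65: HIT, count now 4. Cache: [11(c=1) 7(c=1) 13(c=3) 65(c=4)]
Total: 5 hits, 4 misses, 0 evictions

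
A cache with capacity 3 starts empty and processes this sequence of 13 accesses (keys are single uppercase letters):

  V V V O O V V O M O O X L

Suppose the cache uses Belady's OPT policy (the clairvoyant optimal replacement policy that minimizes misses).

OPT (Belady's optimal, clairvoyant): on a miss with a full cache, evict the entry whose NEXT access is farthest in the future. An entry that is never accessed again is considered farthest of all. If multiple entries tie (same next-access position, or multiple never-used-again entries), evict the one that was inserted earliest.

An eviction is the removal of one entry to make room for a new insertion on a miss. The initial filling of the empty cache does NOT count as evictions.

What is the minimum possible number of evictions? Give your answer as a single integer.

OPT (Belady) simulation (capacity=3):
  1. access V: MISS. Cache: [V]
  2. access V: HIT. Next use of V: step 3. Cache: [V]
  3. access V: HIT. Next use of V: step 6. Cache: [V]
  4. access O: MISS. Cache: [V O]
  5. access O: HIT. Next use of O: step 8. Cache: [V O]
  6. access V: HIT. Next use of V: step 7. Cache: [V O]
  7. access V: HIT. Next use of V: never. Cache: [V O]
  8. access O: HIT. Next use of O: step 10. Cache: [V O]
  9. access M: MISS. Cache: [V O M]
  10. access O: HIT. Next use of O: step 11. Cache: [V O M]
  11. access O: HIT. Next use of O: never. Cache: [V O M]
  12. access X: MISS, evict V (next use: never). Cache: [O M X]
  13. access L: MISS, evict O (next use: never). Cache: [M X L]
Total: 8 hits, 5 misses, 2 evictions

Answer: 2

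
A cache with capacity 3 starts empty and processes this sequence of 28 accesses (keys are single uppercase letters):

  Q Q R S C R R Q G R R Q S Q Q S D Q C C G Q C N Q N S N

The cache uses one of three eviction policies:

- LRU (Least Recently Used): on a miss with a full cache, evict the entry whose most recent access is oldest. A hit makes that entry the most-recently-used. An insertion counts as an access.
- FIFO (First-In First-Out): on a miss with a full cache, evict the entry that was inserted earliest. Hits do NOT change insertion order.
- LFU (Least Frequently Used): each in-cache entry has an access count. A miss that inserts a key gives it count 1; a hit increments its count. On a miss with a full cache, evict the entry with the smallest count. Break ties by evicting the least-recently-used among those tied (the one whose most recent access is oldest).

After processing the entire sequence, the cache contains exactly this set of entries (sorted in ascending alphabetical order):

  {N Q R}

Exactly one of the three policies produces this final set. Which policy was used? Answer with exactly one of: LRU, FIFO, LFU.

Answer: LFU

Derivation:
Simulating under each policy and comparing final sets:
  LRU: final set = {N Q S} -> differs
  FIFO: final set = {N Q S} -> differs
  LFU: final set = {N Q R} -> MATCHES target
Only LFU produces the target set.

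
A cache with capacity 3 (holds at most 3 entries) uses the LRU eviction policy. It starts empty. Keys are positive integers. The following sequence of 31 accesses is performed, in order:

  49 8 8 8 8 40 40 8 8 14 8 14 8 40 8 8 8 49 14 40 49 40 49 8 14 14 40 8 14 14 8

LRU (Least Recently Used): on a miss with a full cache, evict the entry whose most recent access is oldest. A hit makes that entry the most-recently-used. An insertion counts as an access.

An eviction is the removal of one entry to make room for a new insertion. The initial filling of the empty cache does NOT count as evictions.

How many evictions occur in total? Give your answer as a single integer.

LRU simulation (capacity=3):
  1. access 49: MISS. Cache (LRU->MRU): [49]
  2. access 8: MISS. Cache (LRU->MRU): [49 8]
  3. access 8: HIT. Cache (LRU->MRU): [49 8]
  4. access 8: HIT. Cache (LRU->MRU): [49 8]
  5. access 8: HIT. Cache (LRU->MRU): [49 8]
  6. access 40: MISS. Cache (LRU->MRU): [49 8 40]
  7. access 40: HIT. Cache (LRU->MRU): [49 8 40]
  8. access 8: HIT. Cache (LRU->MRU): [49 40 8]
  9. access 8: HIT. Cache (LRU->MRU): [49 40 8]
  10. access 14: MISS, evict 49. Cache (LRU->MRU): [40 8 14]
  11. access 8: HIT. Cache (LRU->MRU): [40 14 8]
  12. access 14: HIT. Cache (LRU->MRU): [40 8 14]
  13. access 8: HIT. Cache (LRU->MRU): [40 14 8]
  14. access 40: HIT. Cache (LRU->MRU): [14 8 40]
  15. access 8: HIT. Cache (LRU->MRU): [14 40 8]
  16. access 8: HIT. Cache (LRU->MRU): [14 40 8]
  17. access 8: HIT. Cache (LRU->MRU): [14 40 8]
  18. access 49: MISS, evict 14. Cache (LRU->MRU): [40 8 49]
  19. access 14: MISS, evict 40. Cache (LRU->MRU): [8 49 14]
  20. access 40: MISS, evict 8. Cache (LRU->MRU): [49 14 40]
  21. access 49: HIT. Cache (LRU->MRU): [14 40 49]
  22. access 40: HIT. Cache (LRU->MRU): [14 49 40]
  23. access 49: HIT. Cache (LRU->MRU): [14 40 49]
  24. access 8: MISS, evict 14. Cache (LRU->MRU): [40 49 8]
  25. access 14: MISS, evict 40. Cache (LRU->MRU): [49 8 14]
  26. access 14: HIT. Cache (LRU->MRU): [49 8 14]
  27. access 40: MISS, evict 49. Cache (LRU->MRU): [8 14 40]
  28. access 8: HIT. Cache (LRU->MRU): [14 40 8]
  29. access 14: HIT. Cache (LRU->MRU): [40 8 14]
  30. access 14: HIT. Cache (LRU->MRU): [40 8 14]
  31. access 8: HIT. Cache (LRU->MRU): [40 14 8]
Total: 21 hits, 10 misses, 7 evictions

Answer: 7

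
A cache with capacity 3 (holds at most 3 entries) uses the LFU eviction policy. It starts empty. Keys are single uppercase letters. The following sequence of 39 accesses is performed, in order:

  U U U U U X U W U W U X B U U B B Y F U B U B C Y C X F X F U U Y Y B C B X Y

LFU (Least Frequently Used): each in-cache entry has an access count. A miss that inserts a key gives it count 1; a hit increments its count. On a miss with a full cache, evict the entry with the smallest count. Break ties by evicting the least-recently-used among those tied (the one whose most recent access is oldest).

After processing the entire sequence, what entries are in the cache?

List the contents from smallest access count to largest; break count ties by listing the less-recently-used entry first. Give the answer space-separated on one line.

Answer: Y B U

Derivation:
LFU simulation (capacity=3):
  1. access U: MISS. Cache: [U(c=1)]
  2. access U: HIT, count now 2. Cache: [U(c=2)]
  3. access U: HIT, count now 3. Cache: [U(c=3)]
  4. access U: HIT, count now 4. Cache: [U(c=4)]
  5. access U: HIT, count now 5. Cache: [U(c=5)]
  6. access X: MISS. Cache: [X(c=1) U(c=5)]
  7. access U: HIT, count now 6. Cache: [X(c=1) U(c=6)]
  8. access W: MISS. Cache: [X(c=1) W(c=1) U(c=6)]
  9. access U: HIT, count now 7. Cache: [X(c=1) W(c=1) U(c=7)]
  10. access W: HIT, count now 2. Cache: [X(c=1) W(c=2) U(c=7)]
  11. access U: HIT, count now 8. Cache: [X(c=1) W(c=2) U(c=8)]
  12. access X: HIT, count now 2. Cache: [W(c=2) X(c=2) U(c=8)]
  13. access B: MISS, evict W(c=2). Cache: [B(c=1) X(c=2) U(c=8)]
  14. access U: HIT, count now 9. Cache: [B(c=1) X(c=2) U(c=9)]
  15. access U: HIT, count now 10. Cache: [B(c=1) X(c=2) U(c=10)]
  16. access B: HIT, count now 2. Cache: [X(c=2) B(c=2) U(c=10)]
  17. access B: HIT, count now 3. Cache: [X(c=2) B(c=3) U(c=10)]
  18. access Y: MISS, evict X(c=2). Cache: [Y(c=1) B(c=3) U(c=10)]
  19. access F: MISS, evict Y(c=1). Cache: [F(c=1) B(c=3) U(c=10)]
  20. access U: HIT, count now 11. Cache: [F(c=1) B(c=3) U(c=11)]
  21. access B: HIT, count now 4. Cache: [F(c=1) B(c=4) U(c=11)]
  22. access U: HIT, count now 12. Cache: [F(c=1) B(c=4) U(c=12)]
  23. access B: HIT, count now 5. Cache: [F(c=1) B(c=5) U(c=12)]
  24. access C: MISS, evict F(c=1). Cache: [C(c=1) B(c=5) U(c=12)]
  25. access Y: MISS, evict C(c=1). Cache: [Y(c=1) B(c=5) U(c=12)]
  26. access C: MISS, evict Y(c=1). Cache: [C(c=1) B(c=5) U(c=12)]
  27. access X: MISS, evict C(c=1). Cache: [X(c=1) B(c=5) U(c=12)]
  28. access F: MISS, evict X(c=1). Cache: [F(c=1) B(c=5) U(c=12)]
  29. access X: MISS, evict F(c=1). Cache: [X(c=1) B(c=5) U(c=12)]
  30. access F: MISS, evict X(c=1). Cache: [F(c=1) B(c=5) U(c=12)]
  31. access U: HIT, count now 13. Cache: [F(c=1) B(c=5) U(c=13)]
  32. access U: HIT, count now 14. Cache: [F(c=1) B(c=5) U(c=14)]
  33. access Y: MISS, evict F(c=1). Cache: [Y(c=1) B(c=5) U(c=14)]
  34. access Y: HIT, count now 2. Cache: [Y(c=2) B(c=5) U(c=14)]
  35. access B: HIT, count now 6. Cache: [Y(c=2) B(c=6) U(c=14)]
  36. access C: MISS, evict Y(c=2). Cache: [C(c=1) B(c=6) U(c=14)]
  37. access B: HIT, count now 7. Cache: [C(c=1) B(c=7) U(c=14)]
  38. access X: MISS, evict C(c=1). Cache: [X(c=1) B(c=7) U(c=14)]
  39. access Y: MISS, evict X(c=1). Cache: [Y(c=1) B(c=7) U(c=14)]
Total: 22 hits, 17 misses, 14 evictions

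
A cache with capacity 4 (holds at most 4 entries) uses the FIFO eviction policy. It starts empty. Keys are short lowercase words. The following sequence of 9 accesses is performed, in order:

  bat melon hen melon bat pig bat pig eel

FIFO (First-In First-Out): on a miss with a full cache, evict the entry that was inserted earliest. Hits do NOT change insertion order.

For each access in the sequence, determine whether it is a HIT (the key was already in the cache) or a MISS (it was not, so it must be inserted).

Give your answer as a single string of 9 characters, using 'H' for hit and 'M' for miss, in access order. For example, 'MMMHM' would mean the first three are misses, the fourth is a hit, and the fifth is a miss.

Answer: MMMHHMHHM

Derivation:
FIFO simulation (capacity=4):
  1. access bat: MISS. Cache (old->new): [bat]
  2. access melon: MISS. Cache (old->new): [bat melon]
  3. access hen: MISS. Cache (old->new): [bat melon hen]
  4. access melon: HIT. Cache (old->new): [bat melon hen]
  5. access bat: HIT. Cache (old->new): [bat melon hen]
  6. access pig: MISS. Cache (old->new): [bat melon hen pig]
  7. access bat: HIT. Cache (old->new): [bat melon hen pig]
  8. access pig: HIT. Cache (old->new): [bat melon hen pig]
  9. access eel: MISS, evict bat. Cache (old->new): [melon hen pig eel]
Total: 4 hits, 5 misses, 1 evictions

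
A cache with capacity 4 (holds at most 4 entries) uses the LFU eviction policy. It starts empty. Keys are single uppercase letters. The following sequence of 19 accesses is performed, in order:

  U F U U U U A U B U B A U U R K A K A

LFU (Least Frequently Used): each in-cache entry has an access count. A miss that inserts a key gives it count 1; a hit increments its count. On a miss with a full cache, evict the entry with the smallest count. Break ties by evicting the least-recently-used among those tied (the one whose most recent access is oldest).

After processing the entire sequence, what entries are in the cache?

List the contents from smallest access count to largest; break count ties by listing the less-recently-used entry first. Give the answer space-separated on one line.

LFU simulation (capacity=4):
  1. access U: MISS. Cache: [U(c=1)]
  2. access F: MISS. Cache: [U(c=1) F(c=1)]
  3. access U: HIT, count now 2. Cache: [F(c=1) U(c=2)]
  4. access U: HIT, count now 3. Cache: [F(c=1) U(c=3)]
  5. access U: HIT, count now 4. Cache: [F(c=1) U(c=4)]
  6. access U: HIT, count now 5. Cache: [F(c=1) U(c=5)]
  7. access A: MISS. Cache: [F(c=1) A(c=1) U(c=5)]
  8. access U: HIT, count now 6. Cache: [F(c=1) A(c=1) U(c=6)]
  9. access B: MISS. Cache: [F(c=1) A(c=1) B(c=1) U(c=6)]
  10. access U: HIT, count now 7. Cache: [F(c=1) A(c=1) B(c=1) U(c=7)]
  11. access B: HIT, count now 2. Cache: [F(c=1) A(c=1) B(c=2) U(c=7)]
  12. access A: HIT, count now 2. Cache: [F(c=1) B(c=2) A(c=2) U(c=7)]
  13. access U: HIT, count now 8. Cache: [F(c=1) B(c=2) A(c=2) U(c=8)]
  14. access U: HIT, count now 9. Cache: [F(c=1) B(c=2) A(c=2) U(c=9)]
  15. access R: MISS, evict F(c=1). Cache: [R(c=1) B(c=2) A(c=2) U(c=9)]
  16. access K: MISS, evict R(c=1). Cache: [K(c=1) B(c=2) A(c=2) U(c=9)]
  17. access A: HIT, count now 3. Cache: [K(c=1) B(c=2) A(c=3) U(c=9)]
  18. access K: HIT, count now 2. Cache: [B(c=2) K(c=2) A(c=3) U(c=9)]
  19. access A: HIT, count now 4. Cache: [B(c=2) K(c=2) A(c=4) U(c=9)]
Total: 13 hits, 6 misses, 2 evictions

Answer: B K A U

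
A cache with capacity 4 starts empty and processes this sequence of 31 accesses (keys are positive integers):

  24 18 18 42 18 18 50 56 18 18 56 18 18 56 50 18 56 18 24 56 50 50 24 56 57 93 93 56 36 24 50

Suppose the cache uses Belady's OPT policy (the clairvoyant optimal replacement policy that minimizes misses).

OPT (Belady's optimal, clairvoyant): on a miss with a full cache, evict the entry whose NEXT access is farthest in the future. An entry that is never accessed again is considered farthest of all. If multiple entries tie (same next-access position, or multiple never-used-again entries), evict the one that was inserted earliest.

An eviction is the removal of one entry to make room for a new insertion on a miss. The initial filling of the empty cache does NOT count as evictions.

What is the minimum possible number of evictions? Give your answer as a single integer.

Answer: 4

Derivation:
OPT (Belady) simulation (capacity=4):
  1. access 24: MISS. Cache: [24]
  2. access 18: MISS. Cache: [24 18]
  3. access 18: HIT. Next use of 18: step 5. Cache: [24 18]
  4. access 42: MISS. Cache: [24 18 42]
  5. access 18: HIT. Next use of 18: step 6. Cache: [24 18 42]
  6. access 18: HIT. Next use of 18: step 9. Cache: [24 18 42]
  7. access 50: MISS. Cache: [24 18 42 50]
  8. access 56: MISS, evict 42 (next use: never). Cache: [24 18 50 56]
  9. access 18: HIT. Next use of 18: step 10. Cache: [24 18 50 56]
  10. access 18: HIT. Next use of 18: step 12. Cache: [24 18 50 56]
  11. access 56: HIT. Next use of 56: step 14. Cache: [24 18 50 56]
  12. access 18: HIT. Next use of 18: step 13. Cache: [24 18 50 56]
  13. access 18: HIT. Next use of 18: step 16. Cache: [24 18 50 56]
  14. access 56: HIT. Next use of 56: step 17. Cache: [24 18 50 56]
  15. access 50: HIT. Next use of 50: step 21. Cache: [24 18 50 56]
  16. access 18: HIT. Next use of 18: step 18. Cache: [24 18 50 56]
  17. access 56: HIT. Next use of 56: step 20. Cache: [24 18 50 56]
  18. access 18: HIT. Next use of 18: never. Cache: [24 18 50 56]
  19. access 24: HIT. Next use of 24: step 23. Cache: [24 18 50 56]
  20. access 56: HIT. Next use of 56: step 24. Cache: [24 18 50 56]
  21. access 50: HIT. Next use of 50: step 22. Cache: [24 18 50 56]
  22. access 50: HIT. Next use of 50: step 31. Cache: [24 18 50 56]
  23. access 24: HIT. Next use of 24: step 30. Cache: [24 18 50 56]
  24. access 56: HIT. Next use of 56: step 28. Cache: [24 18 50 56]
  25. access 57: MISS, evict 18 (next use: never). Cache: [24 50 56 57]
  26. access 93: MISS, evict 57 (next use: never). Cache: [24 50 56 93]
  27. access 93: HIT. Next use of 93: never. Cache: [24 50 56 93]
  28. access 56: HIT. Next use of 56: never. Cache: [24 50 56 93]
  29. access 36: MISS, evict 56 (next use: never). Cache: [24 50 93 36]
  30. access 24: HIT. Next use of 24: never. Cache: [24 50 93 36]
  31. access 50: HIT. Next use of 50: never. Cache: [24 50 93 36]
Total: 23 hits, 8 misses, 4 evictions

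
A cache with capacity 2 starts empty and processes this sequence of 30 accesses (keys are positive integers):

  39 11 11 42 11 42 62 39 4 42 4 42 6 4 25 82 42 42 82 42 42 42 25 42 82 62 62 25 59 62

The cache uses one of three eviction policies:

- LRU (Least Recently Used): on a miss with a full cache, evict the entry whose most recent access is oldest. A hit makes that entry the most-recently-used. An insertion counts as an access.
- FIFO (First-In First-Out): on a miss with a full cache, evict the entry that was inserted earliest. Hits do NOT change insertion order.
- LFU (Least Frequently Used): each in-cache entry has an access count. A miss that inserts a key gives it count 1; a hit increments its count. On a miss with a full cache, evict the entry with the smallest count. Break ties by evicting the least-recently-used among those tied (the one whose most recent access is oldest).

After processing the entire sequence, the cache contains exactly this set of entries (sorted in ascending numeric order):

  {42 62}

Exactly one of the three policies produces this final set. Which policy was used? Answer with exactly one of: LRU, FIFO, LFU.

Answer: LFU

Derivation:
Simulating under each policy and comparing final sets:
  LRU: final set = {59 62} -> differs
  FIFO: final set = {59 62} -> differs
  LFU: final set = {42 62} -> MATCHES target
Only LFU produces the target set.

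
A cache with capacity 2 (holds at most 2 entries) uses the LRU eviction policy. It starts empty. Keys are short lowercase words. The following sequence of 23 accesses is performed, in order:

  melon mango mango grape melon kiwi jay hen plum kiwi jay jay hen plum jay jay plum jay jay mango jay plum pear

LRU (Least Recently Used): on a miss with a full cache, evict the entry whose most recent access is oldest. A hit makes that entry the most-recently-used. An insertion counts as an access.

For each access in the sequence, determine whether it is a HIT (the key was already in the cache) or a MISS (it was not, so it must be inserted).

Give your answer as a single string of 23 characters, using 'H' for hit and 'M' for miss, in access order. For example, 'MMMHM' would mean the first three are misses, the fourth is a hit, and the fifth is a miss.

Answer: MMHMMMMMMMMHMMMHHHHMHMM

Derivation:
LRU simulation (capacity=2):
  1. access melon: MISS. Cache (LRU->MRU): [melon]
  2. access mango: MISS. Cache (LRU->MRU): [melon mango]
  3. access mango: HIT. Cache (LRU->MRU): [melon mango]
  4. access grape: MISS, evict melon. Cache (LRU->MRU): [mango grape]
  5. access melon: MISS, evict mango. Cache (LRU->MRU): [grape melon]
  6. access kiwi: MISS, evict grape. Cache (LRU->MRU): [melon kiwi]
  7. access jay: MISS, evict melon. Cache (LRU->MRU): [kiwi jay]
  8. access hen: MISS, evict kiwi. Cache (LRU->MRU): [jay hen]
  9. access plum: MISS, evict jay. Cache (LRU->MRU): [hen plum]
  10. access kiwi: MISS, evict hen. Cache (LRU->MRU): [plum kiwi]
  11. access jay: MISS, evict plum. Cache (LRU->MRU): [kiwi jay]
  12. access jay: HIT. Cache (LRU->MRU): [kiwi jay]
  13. access hen: MISS, evict kiwi. Cache (LRU->MRU): [jay hen]
  14. access plum: MISS, evict jay. Cache (LRU->MRU): [hen plum]
  15. access jay: MISS, evict hen. Cache (LRU->MRU): [plum jay]
  16. access jay: HIT. Cache (LRU->MRU): [plum jay]
  17. access plum: HIT. Cache (LRU->MRU): [jay plum]
  18. access jay: HIT. Cache (LRU->MRU): [plum jay]
  19. access jay: HIT. Cache (LRU->MRU): [plum jay]
  20. access mango: MISS, evict plum. Cache (LRU->MRU): [jay mango]
  21. access jay: HIT. Cache (LRU->MRU): [mango jay]
  22. access plum: MISS, evict mango. Cache (LRU->MRU): [jay plum]
  23. access pear: MISS, evict jay. Cache (LRU->MRU): [plum pear]
Total: 7 hits, 16 misses, 14 evictions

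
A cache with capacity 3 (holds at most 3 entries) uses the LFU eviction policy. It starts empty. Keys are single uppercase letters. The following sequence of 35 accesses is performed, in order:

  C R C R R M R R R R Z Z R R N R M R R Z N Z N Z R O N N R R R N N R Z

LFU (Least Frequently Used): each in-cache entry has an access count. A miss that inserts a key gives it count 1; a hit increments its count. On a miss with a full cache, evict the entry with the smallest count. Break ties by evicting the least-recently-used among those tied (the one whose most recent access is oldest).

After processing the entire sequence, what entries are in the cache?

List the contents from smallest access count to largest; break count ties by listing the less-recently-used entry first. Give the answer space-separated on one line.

LFU simulation (capacity=3):
  1. access C: MISS. Cache: [C(c=1)]
  2. access R: MISS. Cache: [C(c=1) R(c=1)]
  3. access C: HIT, count now 2. Cache: [R(c=1) C(c=2)]
  4. access R: HIT, count now 2. Cache: [C(c=2) R(c=2)]
  5. access R: HIT, count now 3. Cache: [C(c=2) R(c=3)]
  6. access M: MISS. Cache: [M(c=1) C(c=2) R(c=3)]
  7. access R: HIT, count now 4. Cache: [M(c=1) C(c=2) R(c=4)]
  8. access R: HIT, count now 5. Cache: [M(c=1) C(c=2) R(c=5)]
  9. access R: HIT, count now 6. Cache: [M(c=1) C(c=2) R(c=6)]
  10. access R: HIT, count now 7. Cache: [M(c=1) C(c=2) R(c=7)]
  11. access Z: MISS, evict M(c=1). Cache: [Z(c=1) C(c=2) R(c=7)]
  12. access Z: HIT, count now 2. Cache: [C(c=2) Z(c=2) R(c=7)]
  13. access R: HIT, count now 8. Cache: [C(c=2) Z(c=2) R(c=8)]
  14. access R: HIT, count now 9. Cache: [C(c=2) Z(c=2) R(c=9)]
  15. access N: MISS, evict C(c=2). Cache: [N(c=1) Z(c=2) R(c=9)]
  16. access R: HIT, count now 10. Cache: [N(c=1) Z(c=2) R(c=10)]
  17. access M: MISS, evict N(c=1). Cache: [M(c=1) Z(c=2) R(c=10)]
  18. access R: HIT, count now 11. Cache: [M(c=1) Z(c=2) R(c=11)]
  19. access R: HIT, count now 12. Cache: [M(c=1) Z(c=2) R(c=12)]
  20. access Z: HIT, count now 3. Cache: [M(c=1) Z(c=3) R(c=12)]
  21. access N: MISS, evict M(c=1). Cache: [N(c=1) Z(c=3) R(c=12)]
  22. access Z: HIT, count now 4. Cache: [N(c=1) Z(c=4) R(c=12)]
  23. access N: HIT, count now 2. Cache: [N(c=2) Z(c=4) R(c=12)]
  24. access Z: HIT, count now 5. Cache: [N(c=2) Z(c=5) R(c=12)]
  25. access R: HIT, count now 13. Cache: [N(c=2) Z(c=5) R(c=13)]
  26. access O: MISS, evict N(c=2). Cache: [O(c=1) Z(c=5) R(c=13)]
  27. access N: MISS, evict O(c=1). Cache: [N(c=1) Z(c=5) R(c=13)]
  28. access N: HIT, count now 2. Cache: [N(c=2) Z(c=5) R(c=13)]
  29. access R: HIT, count now 14. Cache: [N(c=2) Z(c=5) R(c=14)]
  30. access R: HIT, count now 15. Cache: [N(c=2) Z(c=5) R(c=15)]
  31. access R: HIT, count now 16. Cache: [N(c=2) Z(c=5) R(c=16)]
  32. access N: HIT, count now 3. Cache: [N(c=3) Z(c=5) R(c=16)]
  33. access N: HIT, count now 4. Cache: [N(c=4) Z(c=5) R(c=16)]
  34. access R: HIT, count now 17. Cache: [N(c=4) Z(c=5) R(c=17)]
  35. access Z: HIT, count now 6. Cache: [N(c=4) Z(c=6) R(c=17)]
Total: 26 hits, 9 misses, 6 evictions

Answer: N Z R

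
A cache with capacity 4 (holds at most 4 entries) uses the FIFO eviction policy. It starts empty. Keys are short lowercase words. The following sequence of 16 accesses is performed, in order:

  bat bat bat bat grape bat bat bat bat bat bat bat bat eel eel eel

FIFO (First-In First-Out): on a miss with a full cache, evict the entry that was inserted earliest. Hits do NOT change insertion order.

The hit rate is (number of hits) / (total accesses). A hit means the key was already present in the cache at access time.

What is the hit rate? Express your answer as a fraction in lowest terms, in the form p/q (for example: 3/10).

Answer: 13/16

Derivation:
FIFO simulation (capacity=4):
  1. access bat: MISS. Cache (old->new): [bat]
  2. access bat: HIT. Cache (old->new): [bat]
  3. access bat: HIT. Cache (old->new): [bat]
  4. access bat: HIT. Cache (old->new): [bat]
  5. access grape: MISS. Cache (old->new): [bat grape]
  6. access bat: HIT. Cache (old->new): [bat grape]
  7. access bat: HIT. Cache (old->new): [bat grape]
  8. access bat: HIT. Cache (old->new): [bat grape]
  9. access bat: HIT. Cache (old->new): [bat grape]
  10. access bat: HIT. Cache (old->new): [bat grape]
  11. access bat: HIT. Cache (old->new): [bat grape]
  12. access bat: HIT. Cache (old->new): [bat grape]
  13. access bat: HIT. Cache (old->new): [bat grape]
  14. access eel: MISS. Cache (old->new): [bat grape eel]
  15. access eel: HIT. Cache (old->new): [bat grape eel]
  16. access eel: HIT. Cache (old->new): [bat grape eel]
Total: 13 hits, 3 misses, 0 evictions

Hit rate = 13/16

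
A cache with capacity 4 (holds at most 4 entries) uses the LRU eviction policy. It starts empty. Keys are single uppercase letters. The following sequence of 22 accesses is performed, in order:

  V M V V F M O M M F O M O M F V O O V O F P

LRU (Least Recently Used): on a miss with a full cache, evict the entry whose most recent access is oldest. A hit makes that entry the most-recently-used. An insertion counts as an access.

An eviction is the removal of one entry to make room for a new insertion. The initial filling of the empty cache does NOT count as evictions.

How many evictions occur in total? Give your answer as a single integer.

Answer: 1

Derivation:
LRU simulation (capacity=4):
  1. access V: MISS. Cache (LRU->MRU): [V]
  2. access M: MISS. Cache (LRU->MRU): [V M]
  3. access V: HIT. Cache (LRU->MRU): [M V]
  4. access V: HIT. Cache (LRU->MRU): [M V]
  5. access F: MISS. Cache (LRU->MRU): [M V F]
  6. access M: HIT. Cache (LRU->MRU): [V F M]
  7. access O: MISS. Cache (LRU->MRU): [V F M O]
  8. access M: HIT. Cache (LRU->MRU): [V F O M]
  9. access M: HIT. Cache (LRU->MRU): [V F O M]
  10. access F: HIT. Cache (LRU->MRU): [V O M F]
  11. access O: HIT. Cache (LRU->MRU): [V M F O]
  12. access M: HIT. Cache (LRU->MRU): [V F O M]
  13. access O: HIT. Cache (LRU->MRU): [V F M O]
  14. access M: HIT. Cache (LRU->MRU): [V F O M]
  15. access F: HIT. Cache (LRU->MRU): [V O M F]
  16. access V: HIT. Cache (LRU->MRU): [O M F V]
  17. access O: HIT. Cache (LRU->MRU): [M F V O]
  18. access O: HIT. Cache (LRU->MRU): [M F V O]
  19. access V: HIT. Cache (LRU->MRU): [M F O V]
  20. access O: HIT. Cache (LRU->MRU): [M F V O]
  21. access F: HIT. Cache (LRU->MRU): [M V O F]
  22. access P: MISS, evict M. Cache (LRU->MRU): [V O F P]
Total: 17 hits, 5 misses, 1 evictions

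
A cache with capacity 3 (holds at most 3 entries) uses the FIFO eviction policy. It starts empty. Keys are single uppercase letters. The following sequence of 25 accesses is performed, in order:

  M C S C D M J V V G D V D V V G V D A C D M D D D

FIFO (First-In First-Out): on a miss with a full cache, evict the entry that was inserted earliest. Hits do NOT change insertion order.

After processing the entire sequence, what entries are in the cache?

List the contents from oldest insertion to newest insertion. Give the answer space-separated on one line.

FIFO simulation (capacity=3):
  1. access M: MISS. Cache (old->new): [M]
  2. access C: MISS. Cache (old->new): [M C]
  3. access S: MISS. Cache (old->new): [M C S]
  4. access C: HIT. Cache (old->new): [M C S]
  5. access D: MISS, evict M. Cache (old->new): [C S D]
  6. access M: MISS, evict C. Cache (old->new): [S D M]
  7. access J: MISS, evict S. Cache (old->new): [D M J]
  8. access V: MISS, evict D. Cache (old->new): [M J V]
  9. access V: HIT. Cache (old->new): [M J V]
  10. access G: MISS, evict M. Cache (old->new): [J V G]
  11. access D: MISS, evict J. Cache (old->new): [V G D]
  12. access V: HIT. Cache (old->new): [V G D]
  13. access D: HIT. Cache (old->new): [V G D]
  14. access V: HIT. Cache (old->new): [V G D]
  15. access V: HIT. Cache (old->new): [V G D]
  16. access G: HIT. Cache (old->new): [V G D]
  17. access V: HIT. Cache (old->new): [V G D]
  18. access D: HIT. Cache (old->new): [V G D]
  19. access A: MISS, evict V. Cache (old->new): [G D A]
  20. access C: MISS, evict G. Cache (old->new): [D A C]
  21. access D: HIT. Cache (old->new): [D A C]
  22. access M: MISS, evict D. Cache (old->new): [A C M]
  23. access D: MISS, evict A. Cache (old->new): [C M D]
  24. access D: HIT. Cache (old->new): [C M D]
  25. access D: HIT. Cache (old->new): [C M D]
Total: 12 hits, 13 misses, 10 evictions

Answer: C M D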